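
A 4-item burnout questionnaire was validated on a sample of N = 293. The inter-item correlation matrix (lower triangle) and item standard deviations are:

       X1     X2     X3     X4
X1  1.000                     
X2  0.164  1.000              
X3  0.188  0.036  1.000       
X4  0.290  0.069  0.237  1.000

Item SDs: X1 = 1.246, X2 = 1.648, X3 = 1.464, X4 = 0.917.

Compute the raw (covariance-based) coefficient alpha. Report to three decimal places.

Σσ²ᵢ = 1.246² + 1.648² + 1.464² + 0.917² = 7.2526
Covariances σ_ij = r_ij · s_i · s_j:
  σ(X1,X2) = 0.164 × 1.246 × 1.648 = 0.3368
  σ(X1,X3) = 0.188 × 1.246 × 1.464 = 0.3429
  σ(X1,X4) = 0.290 × 1.246 × 0.917 = 0.3313
  σ(X2,X3) = 0.036 × 1.648 × 1.464 = 0.0869
  σ(X2,X4) = 0.069 × 1.648 × 0.917 = 0.1043
  σ(X3,X4) = 0.237 × 1.464 × 0.917 = 0.3182
σ²_T = Σσ²ᵢ + 2·Σσ_ij = 7.2526 + 2 × 1.5204 = 10.2934
α = (4/3)·(1 − 7.2526/10.2934) = 0.394

α = 0.394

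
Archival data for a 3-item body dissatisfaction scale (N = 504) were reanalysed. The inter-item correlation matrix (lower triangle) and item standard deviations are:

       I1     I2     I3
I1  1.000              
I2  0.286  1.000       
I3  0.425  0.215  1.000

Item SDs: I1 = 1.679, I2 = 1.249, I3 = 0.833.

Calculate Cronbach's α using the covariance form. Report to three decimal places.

Σσ²ᵢ = 1.679² + 1.249² + 0.833² = 5.0729
Covariances σ_ij = r_ij · s_i · s_j:
  σ(I1,I2) = 0.286 × 1.679 × 1.249 = 0.5998
  σ(I1,I3) = 0.425 × 1.679 × 0.833 = 0.5944
  σ(I2,I3) = 0.215 × 1.249 × 0.833 = 0.2237
σ²_T = Σσ²ᵢ + 2·Σσ_ij = 5.0729 + 2 × 1.4179 = 7.9087
α = (3/2)·(1 − 5.0729/7.9087) = 0.538

α = 0.538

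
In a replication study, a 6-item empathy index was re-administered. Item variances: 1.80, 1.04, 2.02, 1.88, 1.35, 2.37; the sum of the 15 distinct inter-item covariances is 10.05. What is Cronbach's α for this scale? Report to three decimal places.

sum of item variances = 1.80 + 1.04 + 2.02 + 1.88 + 1.35 + 2.37 = 10.46
Sum of distinct covariances = 10.05
Var(T) = sum of item variances + 2·Σcov = 10.46 + 2 × 10.05 = 30.56
α = (6/5)·(1 − 10.46/30.56) = 0.789

α = 0.789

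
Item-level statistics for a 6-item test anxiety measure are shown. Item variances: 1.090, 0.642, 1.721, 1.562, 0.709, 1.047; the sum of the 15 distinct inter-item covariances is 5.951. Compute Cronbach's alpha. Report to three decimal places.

α = 0.765

ΣVar(i) = 1.090 + 0.642 + 1.721 + 1.562 + 0.709 + 1.047 = 6.771
Sum of distinct covariances = 5.951
total variance = ΣVar(i) + 2·Σcov = 6.771 + 2 × 5.951 = 18.673
α = (6/5)·(1 − 6.771/18.673) = 0.765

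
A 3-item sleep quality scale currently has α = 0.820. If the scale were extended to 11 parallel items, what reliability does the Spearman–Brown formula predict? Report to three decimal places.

predicted reliability = 0.944

Length factor m = 11/3 = 3.6667
α' = m·α / (1 + (m−1)·α)
   = 11/3 × 0.820 / (1 + (11/3 − 1) × 0.820)
   = 3.0067 / 3.1867 = 0.944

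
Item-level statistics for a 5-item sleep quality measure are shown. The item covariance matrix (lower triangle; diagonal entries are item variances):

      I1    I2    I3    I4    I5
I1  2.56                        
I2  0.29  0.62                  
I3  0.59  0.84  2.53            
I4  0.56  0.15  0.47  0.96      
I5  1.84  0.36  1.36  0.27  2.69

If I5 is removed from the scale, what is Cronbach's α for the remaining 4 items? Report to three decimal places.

α = 0.620

Remaining items: I1, I2, I3, I4 (k = 4).
Σσᵢ² = 2.56 + 0.62 + 2.53 + 0.96 = 6.67
total variance = 6.67 + 2 × 2.90 = 12.47
α (item deleted) = (4/3)·(1 − 6.67/12.47) = 0.620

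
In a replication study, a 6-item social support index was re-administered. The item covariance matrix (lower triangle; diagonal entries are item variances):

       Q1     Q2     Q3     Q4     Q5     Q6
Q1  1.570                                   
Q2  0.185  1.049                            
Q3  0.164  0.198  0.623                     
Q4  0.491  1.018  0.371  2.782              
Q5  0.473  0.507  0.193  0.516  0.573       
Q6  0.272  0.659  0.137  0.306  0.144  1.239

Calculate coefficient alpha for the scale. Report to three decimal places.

coefficient alpha = 0.708

Σσ²ᵢ = 1.570 + 1.049 + 0.623 + 2.782 + 0.573 + 1.239 = 7.836
Sum of the distinct covariances = 5.634
σ²_T = 7.836 + 2 × 5.634 = 19.104
α = (k/(k−1))·(1 − Σσ²ᵢ/σ²_T) = (6/5)·(1 − 7.836/19.104) = 0.708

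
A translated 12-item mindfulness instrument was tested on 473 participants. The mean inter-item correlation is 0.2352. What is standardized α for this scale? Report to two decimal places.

Standardized α = k·r̄ / (1 + (k−1)·r̄) = 12 × 0.2352 / (1 + 11 × 0.2352)
  = 2.8224 / 3.5872 = 0.79

α = 0.79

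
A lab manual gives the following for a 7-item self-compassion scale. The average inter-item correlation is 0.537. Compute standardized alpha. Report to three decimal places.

α = 0.890

Standardized α = k·r̄ / (1 + (k−1)·r̄) = 7 × 0.537 / (1 + 6 × 0.537)
  = 3.7590 / 4.2220 = 0.890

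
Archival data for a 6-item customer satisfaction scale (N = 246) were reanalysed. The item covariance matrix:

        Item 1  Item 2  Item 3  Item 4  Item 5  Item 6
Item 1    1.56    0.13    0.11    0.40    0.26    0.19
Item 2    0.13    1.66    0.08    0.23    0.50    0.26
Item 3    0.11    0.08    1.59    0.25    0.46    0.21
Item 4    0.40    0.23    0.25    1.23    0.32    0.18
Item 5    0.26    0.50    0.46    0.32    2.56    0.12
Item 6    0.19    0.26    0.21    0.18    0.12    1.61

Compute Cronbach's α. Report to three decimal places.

α = 0.504

Σσᵢ² = 1.56 + 1.66 + 1.59 + 1.23 + 2.56 + 1.61 = 10.21
Sum of the distinct covariances = 3.70
σ²_total = 10.21 + 2 × 3.70 = 17.61
α = (k/(k−1))·(1 − Σσᵢ²/σ²_total) = (6/5)·(1 − 10.21/17.61) = 0.504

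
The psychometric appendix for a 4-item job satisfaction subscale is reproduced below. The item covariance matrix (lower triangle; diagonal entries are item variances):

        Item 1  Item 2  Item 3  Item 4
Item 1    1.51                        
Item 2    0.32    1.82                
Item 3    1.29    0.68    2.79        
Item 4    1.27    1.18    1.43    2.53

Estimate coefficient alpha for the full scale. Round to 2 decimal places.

coefficient alpha = 0.78

ΣVar(i) = 1.51 + 1.82 + 2.79 + 2.53 = 8.65
Sum of the distinct covariances = 6.17
σ²_T = 8.65 + 2 × 6.17 = 20.99
α = (k/(k−1))·(1 − ΣVar(i)/σ²_T) = (4/3)·(1 − 8.65/20.99) = 0.78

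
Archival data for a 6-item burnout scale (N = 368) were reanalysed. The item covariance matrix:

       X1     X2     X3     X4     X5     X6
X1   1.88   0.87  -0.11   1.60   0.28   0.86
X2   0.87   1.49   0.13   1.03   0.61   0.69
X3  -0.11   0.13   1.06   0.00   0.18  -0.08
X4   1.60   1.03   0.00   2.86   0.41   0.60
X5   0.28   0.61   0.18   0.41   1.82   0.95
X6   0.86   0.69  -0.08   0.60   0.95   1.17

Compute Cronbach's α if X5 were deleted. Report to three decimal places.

Remaining items: X1, X2, X3, X4, X6 (k = 5).
Σσᵢ² = 1.88 + 1.49 + 1.06 + 2.86 + 1.17 = 8.46
σ²_total = 8.46 + 2 × 5.59 = 19.64
α (item deleted) = (5/4)·(1 − 8.46/19.64) = 0.712

α = 0.712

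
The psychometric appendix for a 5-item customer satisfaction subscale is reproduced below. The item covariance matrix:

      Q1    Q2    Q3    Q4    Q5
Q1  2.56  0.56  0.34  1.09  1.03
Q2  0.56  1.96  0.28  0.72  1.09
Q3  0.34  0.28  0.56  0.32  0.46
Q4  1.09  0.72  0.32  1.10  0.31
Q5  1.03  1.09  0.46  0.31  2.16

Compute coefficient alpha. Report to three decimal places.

Σσ²ᵢ = 2.56 + 1.96 + 0.56 + 1.10 + 2.16 = 8.34
Σ_{i<j} σ_ij = 6.20
σ²_total = 8.34 + 2 × 6.20 = 20.74
α = (k/(k−1))·(1 − Σσ²ᵢ/σ²_total) = (5/4)·(1 − 8.34/20.74) = 0.747

α = 0.747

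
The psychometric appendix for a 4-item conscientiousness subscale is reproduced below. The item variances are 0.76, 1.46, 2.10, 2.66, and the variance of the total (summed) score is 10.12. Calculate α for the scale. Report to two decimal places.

α = 0.41

Σσᵢ² = 0.76 + 1.46 + 2.10 + 2.66 = 6.98
α = (k/(k−1))·(1 − Σσᵢ²/Var(T)) = (4/3)·(1 − 6.98/10.12) = 0.41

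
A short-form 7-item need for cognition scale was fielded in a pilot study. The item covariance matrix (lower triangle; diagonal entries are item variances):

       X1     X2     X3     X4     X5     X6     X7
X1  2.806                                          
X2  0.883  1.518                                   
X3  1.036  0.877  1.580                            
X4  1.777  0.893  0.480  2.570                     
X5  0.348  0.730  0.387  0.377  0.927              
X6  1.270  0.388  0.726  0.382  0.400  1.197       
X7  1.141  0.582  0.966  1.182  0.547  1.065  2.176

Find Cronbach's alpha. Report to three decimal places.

Σσᵢ² = 2.806 + 1.518 + 1.580 + 2.570 + 0.927 + 1.197 + 2.176 = 12.774
Sum of the distinct covariances = 16.437
σ²_T = 12.774 + 2 × 16.437 = 45.648
α = (k/(k−1))·(1 − Σσᵢ²/σ²_T) = (7/6)·(1 − 12.774/45.648) = 0.840

α = 0.840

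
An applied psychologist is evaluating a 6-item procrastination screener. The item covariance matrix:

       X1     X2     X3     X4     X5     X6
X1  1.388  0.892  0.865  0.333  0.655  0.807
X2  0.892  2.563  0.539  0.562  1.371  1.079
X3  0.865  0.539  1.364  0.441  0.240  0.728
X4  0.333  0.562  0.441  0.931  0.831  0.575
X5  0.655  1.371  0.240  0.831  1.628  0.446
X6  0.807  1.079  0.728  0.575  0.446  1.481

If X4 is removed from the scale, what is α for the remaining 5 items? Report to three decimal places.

α = 0.805

Remaining items: X1, X2, X3, X5, X6 (k = 5).
ΣVar(i) = 1.388 + 2.563 + 1.364 + 1.628 + 1.481 = 8.424
σ²_total = 8.424 + 2 × 7.622 = 23.668
α (item deleted) = (5/4)·(1 − 8.424/23.668) = 0.805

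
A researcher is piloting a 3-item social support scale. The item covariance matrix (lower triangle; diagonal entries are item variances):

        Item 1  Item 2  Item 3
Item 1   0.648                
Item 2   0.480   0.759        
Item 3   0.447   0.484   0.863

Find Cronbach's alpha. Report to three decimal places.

Σσᵢ² = 0.648 + 0.759 + 0.863 = 2.270
Σ_{i<j} σ_ij = 1.411
σ²_T = 2.270 + 2 × 1.411 = 5.092
α = (k/(k−1))·(1 − Σσᵢ²/σ²_T) = (3/2)·(1 − 2.270/5.092) = 0.831

α = 0.831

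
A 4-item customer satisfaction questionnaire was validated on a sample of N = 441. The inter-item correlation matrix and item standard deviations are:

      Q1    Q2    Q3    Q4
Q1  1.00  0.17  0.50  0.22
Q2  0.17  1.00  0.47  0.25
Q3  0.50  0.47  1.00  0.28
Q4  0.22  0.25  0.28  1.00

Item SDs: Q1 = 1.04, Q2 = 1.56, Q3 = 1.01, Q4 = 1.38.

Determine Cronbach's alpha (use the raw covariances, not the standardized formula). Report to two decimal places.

Cronbach's alpha = 0.62

Σσ²ᵢ = 1.04² + 1.56² + 1.01² + 1.38² = 6.4397
Covariances σ_ij = r_ij · s_i · s_j:
  σ(Q1,Q2) = 0.17 × 1.04 × 1.56 = 0.2758
  σ(Q1,Q3) = 0.50 × 1.04 × 1.01 = 0.5252
  σ(Q1,Q4) = 0.22 × 1.04 × 1.38 = 0.3157
  σ(Q2,Q3) = 0.47 × 1.56 × 1.01 = 0.7405
  σ(Q2,Q4) = 0.25 × 1.56 × 1.38 = 0.5382
  σ(Q3,Q4) = 0.28 × 1.01 × 1.38 = 0.3903
σ²_T = Σσ²ᵢ + 2·Σσ_ij = 6.4397 + 2 × 2.7857 = 12.0111
α = (4/3)·(1 − 6.4397/12.0111) = 0.62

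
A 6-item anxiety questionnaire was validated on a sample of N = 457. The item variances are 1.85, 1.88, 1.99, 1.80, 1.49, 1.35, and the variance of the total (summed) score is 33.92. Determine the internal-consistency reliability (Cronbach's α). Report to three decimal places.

α = 0.833

ΣVar(i) = 1.85 + 1.88 + 1.99 + 1.80 + 1.49 + 1.35 = 10.36
α = (k/(k−1))·(1 − ΣVar(i)/Var(T)) = (6/5)·(1 − 10.36/33.92) = 0.833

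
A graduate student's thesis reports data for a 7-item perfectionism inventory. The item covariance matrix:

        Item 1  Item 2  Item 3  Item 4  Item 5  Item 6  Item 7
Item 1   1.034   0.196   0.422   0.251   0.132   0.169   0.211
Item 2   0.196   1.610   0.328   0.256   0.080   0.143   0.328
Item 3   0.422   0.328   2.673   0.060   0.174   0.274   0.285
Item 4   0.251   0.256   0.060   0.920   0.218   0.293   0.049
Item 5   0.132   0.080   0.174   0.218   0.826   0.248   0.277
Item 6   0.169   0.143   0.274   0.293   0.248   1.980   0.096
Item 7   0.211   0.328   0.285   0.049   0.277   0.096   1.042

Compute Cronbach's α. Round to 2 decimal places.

Cronbach's α = 0.55

Σσᵢ² = 1.034 + 1.610 + 2.673 + 0.920 + 0.826 + 1.980 + 1.042 = 10.085
Σ_{i<j} σ_ij = 4.490
Var(T) = 10.085 + 2 × 4.490 = 19.065
α = (k/(k−1))·(1 − Σσᵢ²/Var(T)) = (7/6)·(1 − 10.085/19.065) = 0.55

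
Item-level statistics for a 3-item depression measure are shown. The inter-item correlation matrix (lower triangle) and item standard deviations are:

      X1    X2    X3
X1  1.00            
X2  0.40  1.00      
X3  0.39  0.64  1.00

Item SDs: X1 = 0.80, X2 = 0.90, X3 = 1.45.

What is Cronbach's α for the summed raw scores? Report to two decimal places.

Σσ²ᵢ = 0.80² + 0.90² + 1.45² = 3.5525
Covariances σ_ij = r_ij · s_i · s_j:
  σ(X1,X2) = 0.40 × 0.80 × 0.90 = 0.2880
  σ(X1,X3) = 0.39 × 0.80 × 1.45 = 0.4524
  σ(X2,X3) = 0.64 × 0.90 × 1.45 = 0.8352
σ²_T = Σσ²ᵢ + 2·Σσ_ij = 3.5525 + 2 × 1.5756 = 6.7037
α = (3/2)·(1 − 3.5525/6.7037) = 0.71

Cronbach's α = 0.71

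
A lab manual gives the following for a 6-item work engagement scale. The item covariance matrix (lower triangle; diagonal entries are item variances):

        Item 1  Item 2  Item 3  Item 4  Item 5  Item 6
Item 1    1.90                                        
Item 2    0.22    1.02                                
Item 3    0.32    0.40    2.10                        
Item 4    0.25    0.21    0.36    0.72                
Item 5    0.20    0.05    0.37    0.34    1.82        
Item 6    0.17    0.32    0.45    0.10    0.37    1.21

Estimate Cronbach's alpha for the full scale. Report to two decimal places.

α = 0.58

ΣVar(i) = 1.90 + 1.02 + 2.10 + 0.72 + 1.82 + 1.21 = 8.77
Σ_{i<j} σ_ij = 4.13
total variance = 8.77 + 2 × 4.13 = 17.03
α = (k/(k−1))·(1 − ΣVar(i)/total variance) = (6/5)·(1 − 8.77/17.03) = 0.58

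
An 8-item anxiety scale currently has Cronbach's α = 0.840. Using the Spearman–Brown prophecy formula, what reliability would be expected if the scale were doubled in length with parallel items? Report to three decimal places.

Length factor m = 2
α' = m·α / (1 + (m−1)·α)
   = 2 × 0.840 / (1 + (2 − 1) × 0.840)
   = 1.6800 / 1.8400 = 0.913

predicted reliability = 0.913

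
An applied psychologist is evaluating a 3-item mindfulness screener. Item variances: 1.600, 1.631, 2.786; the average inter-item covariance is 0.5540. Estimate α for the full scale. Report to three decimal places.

α = 0.534

Σσ²ᵢ = 1.600 + 1.631 + 2.786 = 6.017
Sum of the 3 distinct covariances = 3 × 0.5540 = 1.6620
σ²_total = Σσ²ᵢ + 2·Σcov = 6.017 + 2 × 1.6620 = 9.3410
α = (3/2)·(1 − 6.017/9.3410) = 0.534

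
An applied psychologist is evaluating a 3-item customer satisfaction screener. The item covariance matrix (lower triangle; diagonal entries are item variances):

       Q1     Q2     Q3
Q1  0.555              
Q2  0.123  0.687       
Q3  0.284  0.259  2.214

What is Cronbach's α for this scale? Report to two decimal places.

Σσᵢ² = 0.555 + 0.687 + 2.214 = 3.456
Σ_{i<j} σ_ij = 0.666
Var(T) = 3.456 + 2 × 0.666 = 4.788
α = (k/(k−1))·(1 − Σσᵢ²/Var(T)) = (3/2)·(1 − 3.456/4.788) = 0.42

α = 0.42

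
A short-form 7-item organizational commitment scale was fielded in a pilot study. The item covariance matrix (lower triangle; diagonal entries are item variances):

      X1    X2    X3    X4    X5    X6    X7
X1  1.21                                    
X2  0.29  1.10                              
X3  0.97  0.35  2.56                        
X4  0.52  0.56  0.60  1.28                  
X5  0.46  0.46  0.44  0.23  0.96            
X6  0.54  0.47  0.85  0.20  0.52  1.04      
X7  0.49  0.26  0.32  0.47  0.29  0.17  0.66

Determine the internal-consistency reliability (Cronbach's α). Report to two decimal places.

α = 0.80

sum of item variances = 1.21 + 1.10 + 2.56 + 1.28 + 0.96 + 1.04 + 0.66 = 8.81
Sum of off-diagonal covariances = 9.46
σ²_total = 8.81 + 2 × 9.46 = 27.73
α = (k/(k−1))·(1 − sum of item variances/σ²_total) = (7/6)·(1 − 8.81/27.73) = 0.80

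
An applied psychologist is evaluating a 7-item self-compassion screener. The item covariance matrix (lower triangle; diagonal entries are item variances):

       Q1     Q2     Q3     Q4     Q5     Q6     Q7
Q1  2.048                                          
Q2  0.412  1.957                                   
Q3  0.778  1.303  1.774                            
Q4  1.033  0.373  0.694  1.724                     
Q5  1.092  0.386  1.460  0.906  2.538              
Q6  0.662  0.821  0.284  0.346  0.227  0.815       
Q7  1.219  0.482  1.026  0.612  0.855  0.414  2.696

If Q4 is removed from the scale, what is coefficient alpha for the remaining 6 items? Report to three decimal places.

coefficient alpha = 0.791

Remaining items: Q1, Q2, Q3, Q5, Q6, Q7 (k = 6).
sum of item variances = 2.048 + 1.957 + 1.774 + 2.538 + 0.815 + 2.696 = 11.828
total variance = 11.828 + 2 × 11.421 = 34.670
α (item deleted) = (6/5)·(1 − 11.828/34.670) = 0.791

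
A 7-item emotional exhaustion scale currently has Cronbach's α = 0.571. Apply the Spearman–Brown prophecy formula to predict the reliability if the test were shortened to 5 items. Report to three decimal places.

predicted reliability = 0.487

Length factor m = 5/7 = 0.7143
α' = m·α / (1 − (1−m)·α)
   = 5/7 × 0.571 / (1 − (1 − 5/7) × 0.571)
   = 0.4079 / 0.8369 = 0.487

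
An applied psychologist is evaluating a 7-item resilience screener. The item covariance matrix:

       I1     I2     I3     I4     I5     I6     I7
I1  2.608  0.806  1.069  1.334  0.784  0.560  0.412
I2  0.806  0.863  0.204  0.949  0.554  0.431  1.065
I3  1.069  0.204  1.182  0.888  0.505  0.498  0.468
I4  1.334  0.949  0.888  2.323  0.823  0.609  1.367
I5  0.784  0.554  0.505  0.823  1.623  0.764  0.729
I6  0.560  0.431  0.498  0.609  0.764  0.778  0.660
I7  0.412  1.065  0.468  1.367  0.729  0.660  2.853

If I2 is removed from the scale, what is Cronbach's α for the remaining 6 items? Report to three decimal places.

Remaining items: I1, I3, I4, I5, I6, I7 (k = 6).
ΣVar(i) = 2.608 + 1.182 + 2.323 + 1.623 + 0.778 + 2.853 = 11.367
total variance = 11.367 + 2 × 11.470 = 34.307
α (item deleted) = (6/5)·(1 − 11.367/34.307) = 0.802

Cronbach's α = 0.802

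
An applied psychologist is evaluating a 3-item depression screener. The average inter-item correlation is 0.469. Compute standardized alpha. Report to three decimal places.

standardized alpha = 0.726

Standardized α = k·r̄ / (1 + (k−1)·r̄) = 3 × 0.469 / (1 + 2 × 0.469)
  = 1.4070 / 1.9380 = 0.726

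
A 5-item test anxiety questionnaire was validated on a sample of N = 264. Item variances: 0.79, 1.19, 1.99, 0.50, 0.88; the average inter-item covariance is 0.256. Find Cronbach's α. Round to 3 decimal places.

sum of item variances = 0.79 + 1.19 + 1.99 + 0.50 + 0.88 = 5.35
Sum of the 10 distinct covariances = 10 × 0.256 = 2.560
σ²_T = sum of item variances + 2·Σcov = 5.35 + 2 × 2.560 = 10.470
α = (5/4)·(1 − 5.35/10.470) = 0.611

α = 0.611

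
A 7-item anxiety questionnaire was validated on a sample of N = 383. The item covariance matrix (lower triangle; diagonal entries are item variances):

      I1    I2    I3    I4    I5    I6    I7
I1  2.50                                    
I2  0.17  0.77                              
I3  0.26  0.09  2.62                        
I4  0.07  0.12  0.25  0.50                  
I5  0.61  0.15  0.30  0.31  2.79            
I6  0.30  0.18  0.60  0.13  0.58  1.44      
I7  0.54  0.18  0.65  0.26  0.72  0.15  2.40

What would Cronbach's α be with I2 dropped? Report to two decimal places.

Remaining items: I1, I3, I4, I5, I6, I7 (k = 6).
Σσ²ᵢ = 2.50 + 2.62 + 0.50 + 2.79 + 1.44 + 2.40 = 12.25
Var(T) = 12.25 + 2 × 5.73 = 23.71
α (item deleted) = (6/5)·(1 − 12.25/23.71) = 0.58

Cronbach's α = 0.58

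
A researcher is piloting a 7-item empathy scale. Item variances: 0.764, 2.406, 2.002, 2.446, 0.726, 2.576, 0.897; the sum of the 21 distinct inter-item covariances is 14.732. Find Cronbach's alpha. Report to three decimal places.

sum of item variances = 0.764 + 2.406 + 2.002 + 2.446 + 0.726 + 2.576 + 0.897 = 11.817
Sum of distinct covariances = 14.732
Var(T) = sum of item variances + 2·Σcov = 11.817 + 2 × 14.732 = 41.281
α = (7/6)·(1 − 11.817/41.281) = 0.833

α = 0.833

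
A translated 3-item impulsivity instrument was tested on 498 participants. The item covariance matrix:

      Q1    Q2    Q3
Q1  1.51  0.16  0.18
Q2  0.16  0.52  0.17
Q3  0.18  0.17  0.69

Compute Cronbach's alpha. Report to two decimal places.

Σσᵢ² = 1.51 + 0.52 + 0.69 = 2.72
Σ_{i<j} σ_ij = 0.51
σ²_T = 2.72 + 2 × 0.51 = 3.74
α = (k/(k−1))·(1 − Σσᵢ²/σ²_T) = (3/2)·(1 − 2.72/3.74) = 0.41

α = 0.41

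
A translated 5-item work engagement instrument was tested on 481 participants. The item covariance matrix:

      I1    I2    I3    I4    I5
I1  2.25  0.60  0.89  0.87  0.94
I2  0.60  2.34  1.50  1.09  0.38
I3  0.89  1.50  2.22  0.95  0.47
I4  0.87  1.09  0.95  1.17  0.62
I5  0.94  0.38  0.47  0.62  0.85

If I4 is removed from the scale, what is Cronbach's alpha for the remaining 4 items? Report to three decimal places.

Cronbach's alpha = 0.740

Remaining items: I1, I2, I3, I5 (k = 4).
Σσᵢ² = 2.25 + 2.34 + 2.22 + 0.85 = 7.66
σ²_T = 7.66 + 2 × 4.78 = 17.22
α (item deleted) = (4/3)·(1 − 7.66/17.22) = 0.740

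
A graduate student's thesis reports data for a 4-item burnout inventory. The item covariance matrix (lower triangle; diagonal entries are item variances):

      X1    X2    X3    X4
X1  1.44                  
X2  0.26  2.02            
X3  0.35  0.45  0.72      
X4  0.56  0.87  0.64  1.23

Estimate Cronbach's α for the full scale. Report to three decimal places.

sum of item variances = 1.44 + 2.02 + 0.72 + 1.23 = 5.41
Sum of off-diagonal covariances = 3.13
σ²_total = 5.41 + 2 × 3.13 = 11.67
α = (k/(k−1))·(1 − sum of item variances/σ²_total) = (4/3)·(1 − 5.41/11.67) = 0.715

Cronbach's α = 0.715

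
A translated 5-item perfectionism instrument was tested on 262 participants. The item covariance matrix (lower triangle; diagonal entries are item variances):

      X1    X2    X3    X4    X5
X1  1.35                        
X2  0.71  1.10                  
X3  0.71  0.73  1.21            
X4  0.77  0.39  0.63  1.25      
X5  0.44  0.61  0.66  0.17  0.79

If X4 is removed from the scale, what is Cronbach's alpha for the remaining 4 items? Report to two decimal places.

Remaining items: X1, X2, X3, X5 (k = 4).
Σσᵢ² = 1.35 + 1.10 + 1.21 + 0.79 = 4.45
Var(T) = 4.45 + 2 × 3.86 = 12.17
α (item deleted) = (4/3)·(1 − 4.45/12.17) = 0.85

α = 0.85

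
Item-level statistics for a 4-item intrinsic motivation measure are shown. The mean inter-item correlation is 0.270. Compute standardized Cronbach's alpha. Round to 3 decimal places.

Standardized α = k·r̄ / (1 + (k−1)·r̄) = 4 × 0.270 / (1 + 3 × 0.270)
  = 1.0800 / 1.8100 = 0.597

α = 0.597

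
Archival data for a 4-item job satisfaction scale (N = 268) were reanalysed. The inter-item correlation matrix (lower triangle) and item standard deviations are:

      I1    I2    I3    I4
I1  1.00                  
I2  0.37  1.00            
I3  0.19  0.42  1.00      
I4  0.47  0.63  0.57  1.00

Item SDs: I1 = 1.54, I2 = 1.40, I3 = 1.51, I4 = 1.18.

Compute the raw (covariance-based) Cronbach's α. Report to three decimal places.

Σσ²ᵢ = 1.54² + 1.40² + 1.51² + 1.18² = 8.0041
Covariances σ_ij = r_ij · s_i · s_j:
  σ(I1,I2) = 0.37 × 1.54 × 1.40 = 0.7977
  σ(I1,I3) = 0.19 × 1.54 × 1.51 = 0.4418
  σ(I1,I4) = 0.47 × 1.54 × 1.18 = 0.8541
  σ(I2,I3) = 0.42 × 1.40 × 1.51 = 0.8879
  σ(I2,I4) = 0.63 × 1.40 × 1.18 = 1.0408
  σ(I3,I4) = 0.57 × 1.51 × 1.18 = 1.0156
σ²_T = Σσ²ᵢ + 2·Σσ_ij = 8.0041 + 2 × 5.0379 = 18.0799
α = (4/3)·(1 − 8.0041/18.0799) = 0.743

Cronbach's α = 0.743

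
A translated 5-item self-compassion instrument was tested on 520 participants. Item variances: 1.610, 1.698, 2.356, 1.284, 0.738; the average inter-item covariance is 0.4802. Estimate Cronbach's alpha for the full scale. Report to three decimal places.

α = 0.694

sum of item variances = 1.610 + 1.698 + 2.356 + 1.284 + 0.738 = 7.686
Sum of the 10 distinct covariances = 10 × 0.4802 = 4.8020
σ²_total = sum of item variances + 2·Σcov = 7.686 + 2 × 4.8020 = 17.2900
α = (5/4)·(1 − 7.686/17.2900) = 0.694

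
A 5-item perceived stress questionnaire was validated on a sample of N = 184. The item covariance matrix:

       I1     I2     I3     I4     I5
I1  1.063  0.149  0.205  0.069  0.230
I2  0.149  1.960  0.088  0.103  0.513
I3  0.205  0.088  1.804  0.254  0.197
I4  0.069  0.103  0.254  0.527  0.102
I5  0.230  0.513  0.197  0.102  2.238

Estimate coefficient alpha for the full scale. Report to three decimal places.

Σσ²ᵢ = 1.063 + 1.960 + 1.804 + 0.527 + 2.238 = 7.592
Sum of off-diagonal covariances = 1.910
Var(T) = 7.592 + 2 × 1.910 = 11.412
α = (k/(k−1))·(1 − Σσ²ᵢ/Var(T)) = (5/4)·(1 − 7.592/11.412) = 0.418

coefficient alpha = 0.418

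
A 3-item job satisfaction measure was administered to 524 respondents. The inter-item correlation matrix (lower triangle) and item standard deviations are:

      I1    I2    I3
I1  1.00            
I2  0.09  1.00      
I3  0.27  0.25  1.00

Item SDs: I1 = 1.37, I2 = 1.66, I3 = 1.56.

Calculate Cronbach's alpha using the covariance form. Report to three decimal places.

Σσ²ᵢ = 1.37² + 1.66² + 1.56² = 7.0661
Covariances σ_ij = r_ij · s_i · s_j:
  σ(I1,I2) = 0.09 × 1.37 × 1.66 = 0.2047
  σ(I1,I3) = 0.27 × 1.37 × 1.56 = 0.5770
  σ(I2,I3) = 0.25 × 1.66 × 1.56 = 0.6474
σ²_T = Σσ²ᵢ + 2·Σσ_ij = 7.0661 + 2 × 1.4291 = 9.9243
α = (3/2)·(1 − 7.0661/9.9243) = 0.432

Cronbach's alpha = 0.432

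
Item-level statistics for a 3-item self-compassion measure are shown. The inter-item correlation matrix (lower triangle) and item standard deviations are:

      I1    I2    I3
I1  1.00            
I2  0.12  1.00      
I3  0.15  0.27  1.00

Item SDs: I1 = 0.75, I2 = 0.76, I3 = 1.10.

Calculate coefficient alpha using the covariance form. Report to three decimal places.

coefficient alpha = 0.393

Σσ²ᵢ = 0.75² + 0.76² + 1.10² = 2.3501
Covariances σ_ij = r_ij · s_i · s_j:
  σ(I1,I2) = 0.12 × 0.75 × 0.76 = 0.0684
  σ(I1,I3) = 0.15 × 0.75 × 1.10 = 0.1237
  σ(I2,I3) = 0.27 × 0.76 × 1.10 = 0.2257
σ²_T = Σσ²ᵢ + 2·Σσ_ij = 2.3501 + 2 × 0.4178 = 3.1857
α = (3/2)·(1 − 2.3501/3.1857) = 0.393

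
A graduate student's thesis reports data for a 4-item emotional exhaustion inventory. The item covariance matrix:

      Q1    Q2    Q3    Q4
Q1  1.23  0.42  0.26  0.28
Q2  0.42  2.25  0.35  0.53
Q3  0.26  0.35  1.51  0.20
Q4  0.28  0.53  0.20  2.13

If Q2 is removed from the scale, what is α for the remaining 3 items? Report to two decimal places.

Remaining items: Q1, Q3, Q4 (k = 3).
Σσᵢ² = 1.23 + 1.51 + 2.13 = 4.87
σ²_total = 4.87 + 2 × 0.74 = 6.35
α (item deleted) = (3/2)·(1 − 4.87/6.35) = 0.35

α = 0.35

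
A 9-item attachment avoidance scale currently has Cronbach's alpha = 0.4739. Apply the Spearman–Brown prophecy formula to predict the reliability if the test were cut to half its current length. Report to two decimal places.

predicted reliability = 0.31

Length factor m = 1/2
α' = m·α / (1 − (1−m)·α)
   = 1/2 × 0.4739 / (1 − (1 − 1/2) × 0.4739)
   = 0.2369 / 0.7631 = 0.31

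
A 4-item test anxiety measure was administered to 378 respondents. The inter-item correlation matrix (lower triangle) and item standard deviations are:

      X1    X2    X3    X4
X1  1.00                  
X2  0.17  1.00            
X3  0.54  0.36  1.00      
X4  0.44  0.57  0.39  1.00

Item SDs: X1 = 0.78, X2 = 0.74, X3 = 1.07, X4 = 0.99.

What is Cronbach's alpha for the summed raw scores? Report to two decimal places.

α = 0.73

Σσ²ᵢ = 0.78² + 0.74² + 1.07² + 0.99² = 3.2810
Covariances σ_ij = r_ij · s_i · s_j:
  σ(X1,X2) = 0.17 × 0.78 × 0.74 = 0.0981
  σ(X1,X3) = 0.54 × 0.78 × 1.07 = 0.4507
  σ(X1,X4) = 0.44 × 0.78 × 0.99 = 0.3398
  σ(X2,X3) = 0.36 × 0.74 × 1.07 = 0.2850
  σ(X2,X4) = 0.57 × 0.74 × 0.99 = 0.4176
  σ(X3,X4) = 0.39 × 1.07 × 0.99 = 0.4131
σ²_T = Σσ²ᵢ + 2·Σσ_ij = 3.2810 + 2 × 2.0043 = 7.2896
α = (4/3)·(1 − 3.2810/7.2896) = 0.73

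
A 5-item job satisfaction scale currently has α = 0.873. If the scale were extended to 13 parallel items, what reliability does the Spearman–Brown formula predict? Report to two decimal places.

Length factor m = 13/5 = 2.6000
α' = m·α / (1 + (m−1)·α)
   = 13/5 × 0.873 / (1 + (13/5 − 1) × 0.873)
   = 2.2698 / 2.3968 = 0.95

predicted reliability = 0.95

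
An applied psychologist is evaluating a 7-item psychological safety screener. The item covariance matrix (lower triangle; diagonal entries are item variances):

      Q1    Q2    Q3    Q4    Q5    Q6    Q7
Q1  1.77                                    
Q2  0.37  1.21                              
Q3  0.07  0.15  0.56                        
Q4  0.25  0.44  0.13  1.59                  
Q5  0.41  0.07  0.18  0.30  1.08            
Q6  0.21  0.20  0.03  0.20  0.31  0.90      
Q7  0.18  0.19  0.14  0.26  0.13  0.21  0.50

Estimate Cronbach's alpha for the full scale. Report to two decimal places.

sum of item variances = 1.77 + 1.21 + 0.56 + 1.59 + 1.08 + 0.90 + 0.50 = 7.61
Σ_{i<j} σ_ij = 4.43
σ²_T = 7.61 + 2 × 4.43 = 16.47
α = (k/(k−1))·(1 − sum of item variances/σ²_T) = (7/6)·(1 − 7.61/16.47) = 0.63

α = 0.63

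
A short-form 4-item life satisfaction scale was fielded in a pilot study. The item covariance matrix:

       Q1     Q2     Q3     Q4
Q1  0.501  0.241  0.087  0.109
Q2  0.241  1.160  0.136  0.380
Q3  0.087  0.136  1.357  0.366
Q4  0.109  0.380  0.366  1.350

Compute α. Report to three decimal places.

α = 0.502

sum of item variances = 0.501 + 1.160 + 1.357 + 1.350 = 4.368
Sum of off-diagonal covariances = 1.319
σ²_total = 4.368 + 2 × 1.319 = 7.006
α = (k/(k−1))·(1 − sum of item variances/σ²_total) = (4/3)·(1 − 4.368/7.006) = 0.502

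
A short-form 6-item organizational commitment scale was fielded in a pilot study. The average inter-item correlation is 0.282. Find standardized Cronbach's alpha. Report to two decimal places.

Standardized α = k·r̄ / (1 + (k−1)·r̄) = 6 × 0.282 / (1 + 5 × 0.282)
  = 1.6920 / 2.4100 = 0.70

α = 0.70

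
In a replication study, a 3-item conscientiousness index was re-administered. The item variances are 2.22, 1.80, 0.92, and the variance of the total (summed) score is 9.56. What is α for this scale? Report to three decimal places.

α = 0.725

Σσ²ᵢ = 2.22 + 1.80 + 0.92 = 4.94
α = (k/(k−1))·(1 − Σσ²ᵢ/σ²_total) = (3/2)·(1 − 4.94/9.56) = 0.725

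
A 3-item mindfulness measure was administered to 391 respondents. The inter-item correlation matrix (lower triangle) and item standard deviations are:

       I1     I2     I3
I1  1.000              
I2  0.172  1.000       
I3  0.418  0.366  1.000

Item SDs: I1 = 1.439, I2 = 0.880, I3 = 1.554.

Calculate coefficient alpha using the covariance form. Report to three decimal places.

coefficient alpha = 0.579

Σσ²ᵢ = 1.439² + 0.880² + 1.554² = 5.2600
Covariances σ_ij = r_ij · s_i · s_j:
  σ(I1,I2) = 0.172 × 1.439 × 0.880 = 0.2178
  σ(I1,I3) = 0.418 × 1.439 × 1.554 = 0.9347
  σ(I2,I3) = 0.366 × 0.880 × 1.554 = 0.5005
σ²_T = Σσ²ᵢ + 2·Σσ_ij = 5.2600 + 2 × 1.6530 = 8.5660
α = (3/2)·(1 − 5.2600/8.5660) = 0.579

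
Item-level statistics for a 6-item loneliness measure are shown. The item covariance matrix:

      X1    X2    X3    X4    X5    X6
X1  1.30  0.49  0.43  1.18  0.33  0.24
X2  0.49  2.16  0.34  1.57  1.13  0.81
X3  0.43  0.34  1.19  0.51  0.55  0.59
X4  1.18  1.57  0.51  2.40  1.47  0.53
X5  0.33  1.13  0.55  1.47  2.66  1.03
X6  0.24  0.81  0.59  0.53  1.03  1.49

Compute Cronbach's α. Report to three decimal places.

Cronbach's α = 0.800

Σσᵢ² = 1.30 + 2.16 + 1.19 + 2.40 + 2.66 + 1.49 = 11.20
Sum of the distinct covariances = 11.20
σ²_T = 11.20 + 2 × 11.20 = 33.60
α = (k/(k−1))·(1 − Σσᵢ²/σ²_T) = (6/5)·(1 − 11.20/33.60) = 0.800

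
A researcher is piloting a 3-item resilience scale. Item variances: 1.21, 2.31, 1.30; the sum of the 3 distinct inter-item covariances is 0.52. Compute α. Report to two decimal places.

Σσ²ᵢ = 1.21 + 2.31 + 1.30 = 4.82
Sum of distinct covariances = 0.52
σ²_total = Σσ²ᵢ + 2·Σcov = 4.82 + 2 × 0.52 = 5.86
α = (3/2)·(1 − 4.82/5.86) = 0.27

α = 0.27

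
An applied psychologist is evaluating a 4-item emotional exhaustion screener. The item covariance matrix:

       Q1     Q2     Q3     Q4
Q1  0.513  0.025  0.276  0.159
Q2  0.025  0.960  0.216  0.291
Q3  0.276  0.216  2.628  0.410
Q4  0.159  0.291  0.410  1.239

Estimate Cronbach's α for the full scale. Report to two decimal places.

Cronbach's α = 0.45

sum of item variances = 0.513 + 0.960 + 2.628 + 1.239 = 5.340
Σ_{i<j} σ_ij = 1.377
total variance = 5.340 + 2 × 1.377 = 8.094
α = (k/(k−1))·(1 − sum of item variances/total variance) = (4/3)·(1 − 5.340/8.094) = 0.45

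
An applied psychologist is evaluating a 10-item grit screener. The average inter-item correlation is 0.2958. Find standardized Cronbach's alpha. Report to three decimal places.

standardized Cronbach's alpha = 0.808

Standardized α = k·r̄ / (1 + (k−1)·r̄) = 10 × 0.2958 / (1 + 9 × 0.2958)
  = 2.9580 / 3.6622 = 0.808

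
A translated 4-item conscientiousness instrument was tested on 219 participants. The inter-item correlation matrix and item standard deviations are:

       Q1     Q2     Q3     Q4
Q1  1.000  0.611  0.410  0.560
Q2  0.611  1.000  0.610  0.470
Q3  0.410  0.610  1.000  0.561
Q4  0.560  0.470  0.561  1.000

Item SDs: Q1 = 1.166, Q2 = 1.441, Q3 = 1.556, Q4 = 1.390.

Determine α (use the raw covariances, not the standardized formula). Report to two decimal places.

α = 0.82

Σσ²ᵢ = 1.166² + 1.441² + 1.556² + 1.390² = 7.7893
Covariances σ_ij = r_ij · s_i · s_j:
  σ(Q1,Q2) = 0.611 × 1.166 × 1.441 = 1.0266
  σ(Q1,Q3) = 0.410 × 1.166 × 1.556 = 0.7439
  σ(Q1,Q4) = 0.560 × 1.166 × 1.390 = 0.9076
  σ(Q2,Q3) = 0.610 × 1.441 × 1.556 = 1.3677
  σ(Q2,Q4) = 0.470 × 1.441 × 1.390 = 0.9414
  σ(Q3,Q4) = 0.561 × 1.556 × 1.390 = 1.2134
σ²_T = Σσ²ᵢ + 2·Σσ_ij = 7.7893 + 2 × 6.2006 = 20.1905
α = (4/3)·(1 − 7.7893/20.1905) = 0.82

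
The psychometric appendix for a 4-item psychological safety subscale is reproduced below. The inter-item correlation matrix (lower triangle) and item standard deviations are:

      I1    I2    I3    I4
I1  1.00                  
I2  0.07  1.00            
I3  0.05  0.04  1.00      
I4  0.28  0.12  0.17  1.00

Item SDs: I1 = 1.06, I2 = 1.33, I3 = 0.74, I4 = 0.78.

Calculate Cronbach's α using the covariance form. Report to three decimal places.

Σσ²ᵢ = 1.06² + 1.33² + 0.74² + 0.78² = 4.0485
Covariances σ_ij = r_ij · s_i · s_j:
  σ(I1,I2) = 0.07 × 1.06 × 1.33 = 0.0987
  σ(I1,I3) = 0.05 × 1.06 × 0.74 = 0.0392
  σ(I1,I4) = 0.28 × 1.06 × 0.78 = 0.2315
  σ(I2,I3) = 0.04 × 1.33 × 0.74 = 0.0394
  σ(I2,I4) = 0.12 × 1.33 × 0.78 = 0.1245
  σ(I3,I4) = 0.17 × 0.74 × 0.78 = 0.0981
σ²_T = Σσ²ᵢ + 2·Σσ_ij = 4.0485 + 2 × 0.6314 = 5.3113
α = (4/3)·(1 − 4.0485/5.3113) = 0.317

Cronbach's α = 0.317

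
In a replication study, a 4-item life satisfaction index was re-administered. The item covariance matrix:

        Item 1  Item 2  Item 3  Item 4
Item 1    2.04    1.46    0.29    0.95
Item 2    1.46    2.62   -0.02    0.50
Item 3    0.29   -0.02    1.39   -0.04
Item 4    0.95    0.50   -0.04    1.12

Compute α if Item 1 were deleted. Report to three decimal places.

α = 0.220

Remaining items: Item 2, Item 3, Item 4 (k = 3).
ΣVar(i) = 2.62 + 1.39 + 1.12 = 5.13
σ²_total = 5.13 + 2 × 0.44 = 6.01
α (item deleted) = (3/2)·(1 − 5.13/6.01) = 0.220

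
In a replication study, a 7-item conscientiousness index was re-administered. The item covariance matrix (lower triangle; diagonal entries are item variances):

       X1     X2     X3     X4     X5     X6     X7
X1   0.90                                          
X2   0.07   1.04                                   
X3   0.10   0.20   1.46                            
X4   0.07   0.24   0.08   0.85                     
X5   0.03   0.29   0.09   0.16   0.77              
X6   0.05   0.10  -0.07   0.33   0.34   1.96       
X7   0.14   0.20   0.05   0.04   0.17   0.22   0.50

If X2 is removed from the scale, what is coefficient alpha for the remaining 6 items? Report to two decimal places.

Remaining items: X1, X3, X4, X5, X6, X7 (k = 6).
sum of item variances = 0.90 + 1.46 + 0.85 + 0.77 + 1.96 + 0.50 = 6.44
Var(T) = 6.44 + 2 × 1.80 = 10.04
α (item deleted) = (6/5)·(1 − 6.44/10.04) = 0.43

coefficient alpha = 0.43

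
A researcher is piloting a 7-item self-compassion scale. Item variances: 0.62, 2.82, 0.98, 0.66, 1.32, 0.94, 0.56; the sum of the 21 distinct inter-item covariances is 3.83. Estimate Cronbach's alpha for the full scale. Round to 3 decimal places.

α = 0.574

Σσᵢ² = 0.62 + 2.82 + 0.98 + 0.66 + 1.32 + 0.94 + 0.56 = 7.90
Sum of distinct covariances = 3.83
σ²_T = Σσᵢ² + 2·Σcov = 7.90 + 2 × 3.83 = 15.56
α = (7/6)·(1 − 7.90/15.56) = 0.574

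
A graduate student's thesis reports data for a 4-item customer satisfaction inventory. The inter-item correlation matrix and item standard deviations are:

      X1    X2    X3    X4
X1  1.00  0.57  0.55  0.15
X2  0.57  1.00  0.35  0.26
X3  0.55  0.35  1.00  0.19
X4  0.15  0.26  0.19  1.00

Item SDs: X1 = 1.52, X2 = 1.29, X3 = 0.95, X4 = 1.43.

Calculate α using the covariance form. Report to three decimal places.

α = 0.661

Σσ²ᵢ = 1.52² + 1.29² + 0.95² + 1.43² = 6.9219
Covariances σ_ij = r_ij · s_i · s_j:
  σ(X1,X2) = 0.57 × 1.52 × 1.29 = 1.1177
  σ(X1,X3) = 0.55 × 1.52 × 0.95 = 0.7942
  σ(X1,X4) = 0.15 × 1.52 × 1.43 = 0.3260
  σ(X2,X3) = 0.35 × 1.29 × 0.95 = 0.4289
  σ(X2,X4) = 0.26 × 1.29 × 1.43 = 0.4796
  σ(X3,X4) = 0.19 × 0.95 × 1.43 = 0.2581
σ²_T = Σσ²ᵢ + 2·Σσ_ij = 6.9219 + 2 × 3.4045 = 13.7309
α = (4/3)·(1 − 6.9219/13.7309) = 0.661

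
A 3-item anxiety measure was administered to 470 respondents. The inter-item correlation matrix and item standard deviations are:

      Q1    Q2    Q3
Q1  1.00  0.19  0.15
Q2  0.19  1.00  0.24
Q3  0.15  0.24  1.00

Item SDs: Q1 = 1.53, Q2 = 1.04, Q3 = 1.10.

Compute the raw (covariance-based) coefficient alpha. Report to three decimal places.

Σσ²ᵢ = 1.53² + 1.04² + 1.10² = 4.6325
Covariances σ_ij = r_ij · s_i · s_j:
  σ(Q1,Q2) = 0.19 × 1.53 × 1.04 = 0.3023
  σ(Q1,Q3) = 0.15 × 1.53 × 1.10 = 0.2525
  σ(Q2,Q3) = 0.24 × 1.04 × 1.10 = 0.2746
σ²_T = Σσ²ᵢ + 2·Σσ_ij = 4.6325 + 2 × 0.8294 = 6.2913
α = (3/2)·(1 − 4.6325/6.2913) = 0.395

α = 0.395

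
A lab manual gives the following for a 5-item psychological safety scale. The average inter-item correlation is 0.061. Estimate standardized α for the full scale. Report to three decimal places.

Standardized α = k·r̄ / (1 + (k−1)·r̄) = 5 × 0.061 / (1 + 4 × 0.061)
  = 0.3050 / 1.2440 = 0.245

α = 0.245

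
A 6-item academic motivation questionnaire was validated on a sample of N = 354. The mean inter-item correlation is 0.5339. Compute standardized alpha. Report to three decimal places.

α = 0.873

Standardized α = k·r̄ / (1 + (k−1)·r̄) = 6 × 0.5339 / (1 + 5 × 0.5339)
  = 3.2034 / 3.6695 = 0.873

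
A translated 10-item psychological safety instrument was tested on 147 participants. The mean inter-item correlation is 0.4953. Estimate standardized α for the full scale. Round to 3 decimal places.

α = 0.908

Standardized α = k·r̄ / (1 + (k−1)·r̄) = 10 × 0.4953 / (1 + 9 × 0.4953)
  = 4.9530 / 5.4577 = 0.908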